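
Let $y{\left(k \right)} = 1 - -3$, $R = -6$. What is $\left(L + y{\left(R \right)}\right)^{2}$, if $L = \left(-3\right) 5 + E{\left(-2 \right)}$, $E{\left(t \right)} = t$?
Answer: $169$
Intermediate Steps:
$y{\left(k \right)} = 4$ ($y{\left(k \right)} = 1 + 3 = 4$)
$L = -17$ ($L = \left(-3\right) 5 - 2 = -15 - 2 = -17$)
$\left(L + y{\left(R \right)}\right)^{2} = \left(-17 + 4\right)^{2} = \left(-13\right)^{2} = 169$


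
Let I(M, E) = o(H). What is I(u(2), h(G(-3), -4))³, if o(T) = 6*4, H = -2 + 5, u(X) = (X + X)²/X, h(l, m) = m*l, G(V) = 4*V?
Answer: 13824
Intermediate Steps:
h(l, m) = l*m
u(X) = 4*X (u(X) = (2*X)²/X = (4*X²)/X = 4*X)
H = 3
o(T) = 24
I(M, E) = 24
I(u(2), h(G(-3), -4))³ = 24³ = 13824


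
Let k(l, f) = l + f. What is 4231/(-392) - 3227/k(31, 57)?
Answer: -25583/539 ≈ -47.464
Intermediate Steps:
k(l, f) = f + l
4231/(-392) - 3227/k(31, 57) = 4231/(-392) - 3227/(57 + 31) = 4231*(-1/392) - 3227/88 = -4231/392 - 3227*1/88 = -4231/392 - 3227/88 = -25583/539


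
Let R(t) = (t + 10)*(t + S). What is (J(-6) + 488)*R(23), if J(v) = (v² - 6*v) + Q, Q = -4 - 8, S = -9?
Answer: 253176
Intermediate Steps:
Q = -12
J(v) = -12 + v² - 6*v (J(v) = (v² - 6*v) - 12 = -12 + v² - 6*v)
R(t) = (-9 + t)*(10 + t) (R(t) = (t + 10)*(t - 9) = (10 + t)*(-9 + t) = (-9 + t)*(10 + t))
(J(-6) + 488)*R(23) = ((-12 + (-6)² - 6*(-6)) + 488)*(-90 + 23 + 23²) = ((-12 + 36 + 36) + 488)*(-90 + 23 + 529) = (60 + 488)*462 = 548*462 = 253176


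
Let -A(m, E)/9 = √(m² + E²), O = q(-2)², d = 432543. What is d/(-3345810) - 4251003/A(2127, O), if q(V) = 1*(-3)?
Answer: -144181/1115270 + 83353*√502690/266130 ≈ 221.93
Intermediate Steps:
q(V) = -3
O = 9 (O = (-3)² = 9)
A(m, E) = -9*√(E² + m²) (A(m, E) = -9*√(m² + E²) = -9*√(E² + m²))
d/(-3345810) - 4251003/A(2127, O) = 432543/(-3345810) - 4251003*(-1/(9*√(9² + 2127²))) = 432543*(-1/3345810) - 4251003*(-1/(9*√(81 + 4524129))) = -144181/1115270 - 4251003*(-√502690/13572630) = -144181/1115270 - (-83353)*√502690/266130 = -144181/1115270 + 83353*√502690/266130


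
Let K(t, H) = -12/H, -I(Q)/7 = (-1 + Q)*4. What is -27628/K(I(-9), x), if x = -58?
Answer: -400606/3 ≈ -1.3354e+5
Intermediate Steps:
I(Q) = 28 - 28*Q (I(Q) = -7*(-1 + Q)*4 = -7*(-4 + 4*Q) = 28 - 28*Q)
K(t, H) = -12/H
-27628/K(I(-9), x) = -27628/((-12/(-58))) = -27628/((-12*(-1/58))) = -27628/6/29 = -27628*29/6 = -400606/3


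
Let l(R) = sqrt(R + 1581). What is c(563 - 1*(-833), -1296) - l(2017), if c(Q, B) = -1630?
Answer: -1630 - sqrt(3598) ≈ -1690.0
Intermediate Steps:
l(R) = sqrt(1581 + R)
c(563 - 1*(-833), -1296) - l(2017) = -1630 - sqrt(1581 + 2017) = -1630 - sqrt(3598)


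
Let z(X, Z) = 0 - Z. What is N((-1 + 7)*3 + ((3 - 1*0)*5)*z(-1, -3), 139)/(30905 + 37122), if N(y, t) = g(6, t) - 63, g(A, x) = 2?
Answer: -61/68027 ≈ -0.00089670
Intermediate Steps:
z(X, Z) = -Z
N(y, t) = -61 (N(y, t) = 2 - 63 = -61)
N((-1 + 7)*3 + ((3 - 1*0)*5)*z(-1, -3), 139)/(30905 + 37122) = -61/(30905 + 37122) = -61/68027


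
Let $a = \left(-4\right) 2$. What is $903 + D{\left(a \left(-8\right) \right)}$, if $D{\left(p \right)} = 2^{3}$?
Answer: $911$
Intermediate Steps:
$a = -8$
$D{\left(p \right)} = 8$
$903 + D{\left(a \left(-8\right) \right)} = 903 + 8 = 911$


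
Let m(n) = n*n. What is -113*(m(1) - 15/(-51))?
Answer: -2486/17 ≈ -146.24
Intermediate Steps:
m(n) = n**2
-113*(m(1) - 15/(-51)) = -113*(1**2 - 15/(-51)) = -113*(1 - 15*(-1/51)) = -113*(1 + 5/17) = -113*22/17 = -2486/17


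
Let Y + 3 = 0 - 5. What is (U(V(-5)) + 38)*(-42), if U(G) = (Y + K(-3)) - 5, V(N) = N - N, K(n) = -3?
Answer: -924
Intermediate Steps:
Y = -8 (Y = -3 + (0 - 5) = -3 - 5 = -8)
V(N) = 0
U(G) = -16 (U(G) = (-8 - 3) - 5 = -11 - 5 = -16)
(U(V(-5)) + 38)*(-42) = (-16 + 38)*(-42) = 22*(-42) = -924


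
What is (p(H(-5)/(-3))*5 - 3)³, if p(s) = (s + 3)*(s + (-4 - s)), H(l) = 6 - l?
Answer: 29791/27 ≈ 1103.4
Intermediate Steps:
p(s) = -12 - 4*s (p(s) = (3 + s)*(-4) = -12 - 4*s)
(p(H(-5)/(-3))*5 - 3)³ = ((-12 - 4*(6 - 1*(-5))/(-3))*5 - 3)³ = ((-12 - 4*(6 + 5)*(-1)/3)*5 - 3)³ = ((-12 - 44*(-1)/3)*5 - 3)³ = ((-12 - 4*(-11/3))*5 - 3)³ = ((-12 + 44/3)*5 - 3)³ = ((8/3)*5 - 3)³ = (40/3 - 3)³ = (31/3)³ = 29791/27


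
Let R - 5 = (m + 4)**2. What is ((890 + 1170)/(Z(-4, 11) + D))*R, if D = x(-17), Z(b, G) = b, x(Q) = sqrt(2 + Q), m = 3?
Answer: -444960/31 - 111240*I*sqrt(15)/31 ≈ -14354.0 - 13898.0*I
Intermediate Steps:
D = I*sqrt(15) (D = sqrt(2 - 17) = sqrt(-15) = I*sqrt(15) ≈ 3.873*I)
R = 54 (R = 5 + (3 + 4)**2 = 5 + 7**2 = 5 + 49 = 54)
((890 + 1170)/(Z(-4, 11) + D))*R = ((890 + 1170)/(-4 + I*sqrt(15)))*54 = (2060/(-4 + I*sqrt(15)))*54 = 111240/(-4 + I*sqrt(15))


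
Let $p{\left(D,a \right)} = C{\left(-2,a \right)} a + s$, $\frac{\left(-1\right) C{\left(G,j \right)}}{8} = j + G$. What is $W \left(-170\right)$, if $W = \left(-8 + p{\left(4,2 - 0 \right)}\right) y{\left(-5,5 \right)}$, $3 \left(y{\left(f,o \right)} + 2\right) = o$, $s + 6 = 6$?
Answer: $- \frac{1360}{3} \approx -453.33$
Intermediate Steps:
$s = 0$ ($s = -6 + 6 = 0$)
$y{\left(f,o \right)} = -2 + \frac{o}{3}$
$C{\left(G,j \right)} = - 8 G - 8 j$ ($C{\left(G,j \right)} = - 8 \left(j + G\right) = - 8 \left(G + j\right) = - 8 G - 8 j$)
$p{\left(D,a \right)} = a \left(16 - 8 a\right)$ ($p{\left(D,a \right)} = \left(\left(-8\right) \left(-2\right) - 8 a\right) a + 0 = \left(16 - 8 a\right) a + 0 = a \left(16 - 8 a\right) + 0 = a \left(16 - 8 a\right)$)
$W = \frac{8}{3}$ ($W = \left(-8 + 8 \left(2 - 0\right) \left(2 - \left(2 - 0\right)\right)\right) \left(-2 + \frac{1}{3} \cdot 5\right) = \left(-8 + 8 \left(2 + 0\right) \left(2 - \left(2 + 0\right)\right)\right) \left(-2 + \frac{5}{3}\right) = \left(-8 + 8 \cdot 2 \left(2 - 2\right)\right) \left(- \frac{1}{3}\right) = \left(-8 + 8 \cdot 2 \cdot 0\right) \left(- \frac{1}{3}\right) = \left(-8 + 0\right) \left(- \frac{1}{3}\right) = \left(-8\right) \left(- \frac{1}{3}\right) = \frac{8}{3} \approx 2.6667$)
$W \left(-170\right) = \frac{8}{3} \left(-170\right) = - \frac{1360}{3}$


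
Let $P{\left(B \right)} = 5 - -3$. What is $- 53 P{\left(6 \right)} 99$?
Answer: $-41976$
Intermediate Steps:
$P{\left(B \right)} = 8$ ($P{\left(B \right)} = 5 + 3 = 8$)
$- 53 P{\left(6 \right)} 99 = \left(-53\right) 8 \cdot 99 = \left(-424\right) 99 = -41976$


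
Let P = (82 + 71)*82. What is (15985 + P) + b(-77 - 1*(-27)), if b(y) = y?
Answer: 28481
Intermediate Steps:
P = 12546 (P = 153*82 = 12546)
(15985 + P) + b(-77 - 1*(-27)) = (15985 + 12546) + (-77 - 1*(-27)) = 28531 + (-77 + 27) = 28531 - 50 = 28481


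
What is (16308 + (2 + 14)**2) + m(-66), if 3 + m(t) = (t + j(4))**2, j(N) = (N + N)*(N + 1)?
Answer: 17237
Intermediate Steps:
j(N) = 2*N*(1 + N) (j(N) = (2*N)*(1 + N) = 2*N*(1 + N))
m(t) = -3 + (40 + t)**2 (m(t) = -3 + (t + 2*4*(1 + 4))**2 = -3 + (t + 2*4*5)**2 = -3 + (t + 40)**2 = -3 + (40 + t)**2)
(16308 + (2 + 14)**2) + m(-66) = (16308 + (2 + 14)**2) + (-3 + (40 - 66)**2) = (16308 + 16**2) + (-3 + (-26)**2) = (16308 + 256) + (-3 + 676) = 16564 + 673 = 17237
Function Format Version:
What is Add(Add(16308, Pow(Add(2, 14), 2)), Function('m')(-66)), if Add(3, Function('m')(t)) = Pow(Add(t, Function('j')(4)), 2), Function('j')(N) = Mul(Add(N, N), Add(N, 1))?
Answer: 17237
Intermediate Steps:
Function('j')(N) = Mul(2, N, Add(1, N)) (Function('j')(N) = Mul(Mul(2, N), Add(1, N)) = Mul(2, N, Add(1, N)))
Function('m')(t) = Add(-3, Pow(Add(40, t), 2)) (Function('m')(t) = Add(-3, Pow(Add(t, Mul(2, 4, Add(1, 4))), 2)) = Add(-3, Pow(Add(t, Mul(2, 4, 5)), 2)) = Add(-3, Pow(Add(t, 40), 2)) = Add(-3, Pow(Add(40, t), 2)))
Add(Add(16308, Pow(Add(2, 14), 2)), Function('m')(-66)) = Add(Add(16308, Pow(Add(2, 14), 2)), Add(-3, Pow(Add(40, -66), 2))) = Add(Add(16308, Pow(16, 2)), Add(-3, Pow(-26, 2))) = Add(Add(16308, 256), Add(-3, 676)) = Add(16564, 673) = 17237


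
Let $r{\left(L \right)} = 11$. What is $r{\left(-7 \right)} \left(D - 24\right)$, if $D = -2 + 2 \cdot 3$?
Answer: $-220$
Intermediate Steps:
$D = 4$ ($D = -2 + 6 = 4$)
$r{\left(-7 \right)} \left(D - 24\right) = 11 \left(4 - 24\right) = 11 \left(-20\right) = -220$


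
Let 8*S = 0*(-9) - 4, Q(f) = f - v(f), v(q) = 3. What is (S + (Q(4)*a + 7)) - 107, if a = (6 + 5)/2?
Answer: -95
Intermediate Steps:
Q(f) = -3 + f (Q(f) = f - 1*3 = f - 3 = -3 + f)
S = -½ (S = (0*(-9) - 4)/8 = (0 - 4)/8 = (⅛)*(-4) = -½ ≈ -0.50000)
a = 11/2 (a = 11*(½) = 11/2 ≈ 5.5000)
(S + (Q(4)*a + 7)) - 107 = (-½ + ((-3 + 4)*(11/2) + 7)) - 107 = (-½ + (1*(11/2) + 7)) - 107 = (-½ + (11/2 + 7)) - 107 = (-½ + 25/2) - 107 = 12 - 107 = -95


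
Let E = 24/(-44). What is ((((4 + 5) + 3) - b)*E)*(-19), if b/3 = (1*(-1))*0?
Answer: 1368/11 ≈ 124.36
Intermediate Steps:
b = 0 (b = 3*((1*(-1))*0) = 3*(-1*0) = 3*0 = 0)
E = -6/11 (E = 24*(-1/44) = -6/11 ≈ -0.54545)
((((4 + 5) + 3) - b)*E)*(-19) = ((((4 + 5) + 3) - 1*0)*(-6/11))*(-19) = (((9 + 3) + 0)*(-6/11))*(-19) = ((12 + 0)*(-6/11))*(-19) = (12*(-6/11))*(-19) = -72/11*(-19) = 1368/11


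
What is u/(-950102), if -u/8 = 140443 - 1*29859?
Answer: 442336/475051 ≈ 0.93113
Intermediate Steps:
u = -884672 (u = -8*(140443 - 1*29859) = -8*(140443 - 29859) = -8*110584 = -884672)
u/(-950102) = -884672/(-950102) = -884672*(-1/950102) = 442336/475051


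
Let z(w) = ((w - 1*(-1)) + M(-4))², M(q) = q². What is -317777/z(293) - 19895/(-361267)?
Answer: -112890433959/34717758700 ≈ -3.2517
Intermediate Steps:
z(w) = (17 + w)² (z(w) = ((w - 1*(-1)) + (-4)²)² = ((w + 1) + 16)² = ((1 + w) + 16)² = (17 + w)²)
-317777/z(293) - 19895/(-361267) = -317777/(17 + 293)² - 19895/(-361267) = -317777/(310²) - 19895*(-1/361267) = -317777/96100 + 19895/361267 = -112890433959/34717758700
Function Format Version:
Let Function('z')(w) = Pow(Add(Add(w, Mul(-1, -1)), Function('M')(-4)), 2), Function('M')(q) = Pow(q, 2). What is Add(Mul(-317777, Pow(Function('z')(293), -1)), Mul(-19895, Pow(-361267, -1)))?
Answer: Rational(-112890433959, 34717758700) ≈ -3.2517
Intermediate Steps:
Function('z')(w) = Pow(Add(17, w), 2) (Function('z')(w) = Pow(Add(Add(w, Mul(-1, -1)), Pow(-4, 2)), 2) = Pow(Add(Add(w, 1), 16), 2) = Pow(Add(Add(1, w), 16), 2) = Pow(Add(17, w), 2))
Add(Mul(-317777, Pow(Function('z')(293), -1)), Mul(-19895, Pow(-361267, -1))) = Add(Mul(-317777, Pow(Pow(Add(17, 293), 2), -1)), Mul(-19895, Pow(-361267, -1))) = Add(Mul(-317777, Pow(Pow(310, 2), -1)), Mul(-19895, Rational(-1, 361267))) = Add(Mul(-317777, Pow(96100, -1)), Rational(19895, 361267)) = Add(Mul(-317777, Rational(1, 96100)), Rational(19895, 361267)) = Add(Rational(-317777, 96100), Rational(19895, 361267)) = Rational(-112890433959, 34717758700)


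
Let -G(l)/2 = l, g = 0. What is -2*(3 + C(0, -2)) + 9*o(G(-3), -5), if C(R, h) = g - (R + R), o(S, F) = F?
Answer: -51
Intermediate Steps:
G(l) = -2*l
C(R, h) = -2*R (C(R, h) = 0 - (R + R) = 0 - 2*R = -2*R)
-2*(3 + C(0, -2)) + 9*o(G(-3), -5) = -2*(3 - 2*0) + 9*(-5) = -2*(3 + 0) - 45 = -2*3 - 45 = -6 - 45 = -51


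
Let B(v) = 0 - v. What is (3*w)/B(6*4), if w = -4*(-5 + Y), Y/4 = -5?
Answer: -25/2 ≈ -12.500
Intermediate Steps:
Y = -20 (Y = 4*(-5) = -20)
w = 100 (w = -4*(-5 - 20) = -4*(-25) = 100)
B(v) = -v
(3*w)/B(6*4) = (3*100)/((-6*4)) = 300/((-1*24)) = 300/(-24) = 300*(-1/24) = -25/2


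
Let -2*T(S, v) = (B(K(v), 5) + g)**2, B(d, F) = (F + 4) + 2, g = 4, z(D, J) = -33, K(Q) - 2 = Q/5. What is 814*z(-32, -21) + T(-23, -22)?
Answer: -53949/2 ≈ -26975.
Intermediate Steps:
K(Q) = 2 + Q/5
B(d, F) = 6 + F (B(d, F) = (4 + F) + 2 = 6 + F)
T(S, v) = -225/2 (T(S, v) = -((6 + 5) + 4)**2/2 = -(11 + 4)**2/2 = -1/2*15**2 = -1/2*225 = -225/2)
814*z(-32, -21) + T(-23, -22) = 814*(-33) - 225/2 = -26862 - 225/2 = -53949/2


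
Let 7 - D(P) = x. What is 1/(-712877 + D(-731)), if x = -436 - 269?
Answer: -1/712165 ≈ -1.4042e-6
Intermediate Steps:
x = -705
D(P) = 712 (D(P) = 7 - 1*(-705) = 7 + 705 = 712)
1/(-712877 + D(-731)) = 1/(-712877 + 712) = 1/(-712165) = -1/712165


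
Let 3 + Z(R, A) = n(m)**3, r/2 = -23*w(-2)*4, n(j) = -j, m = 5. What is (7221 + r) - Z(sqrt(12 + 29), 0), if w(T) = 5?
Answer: 6429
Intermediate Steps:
r = -920 (r = 2*(-23*5*4) = 2*(-115*4) = 2*(-460) = -920)
Z(R, A) = -128 (Z(R, A) = -3 + (-1*5)**3 = -3 + (-5)**3 = -3 - 125 = -128)
(7221 + r) - Z(sqrt(12 + 29), 0) = (7221 - 920) - 1*(-128) = 6301 + 128 = 6429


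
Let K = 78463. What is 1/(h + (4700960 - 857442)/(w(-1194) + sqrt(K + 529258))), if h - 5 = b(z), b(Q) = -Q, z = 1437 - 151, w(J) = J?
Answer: -805272801/3981746630449 + 549074*sqrt(607721)/3981746630449 ≈ -9.4741e-5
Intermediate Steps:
z = 1286
h = -1281 (h = 5 - 1*1286 = 5 - 1286 = -1281)
1/(h + (4700960 - 857442)/(w(-1194) + sqrt(K + 529258))) = 1/(-1281 + (4700960 - 857442)/(-1194 + sqrt(78463 + 529258))) = 1/(-1281 + 3843518/(-1194 + sqrt(607721)))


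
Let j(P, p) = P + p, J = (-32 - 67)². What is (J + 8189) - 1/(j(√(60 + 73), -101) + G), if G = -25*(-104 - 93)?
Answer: 418642460746/23270843 + √133/23270843 ≈ 17990.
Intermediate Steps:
J = 9801 (J = (-99)² = 9801)
G = 4925 (G = -25*(-197) = 4925)
(J + 8189) - 1/(j(√(60 + 73), -101) + G) = (9801 + 8189) - 1/((√(60 + 73) - 101) + 4925) = 17990 - 1/((√133 - 101) + 4925) = 17990 - 1/((-101 + √133) + 4925) = 17990 - 1/(4824 + √133)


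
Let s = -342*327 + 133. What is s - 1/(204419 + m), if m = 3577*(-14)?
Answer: -17240044042/154341 ≈ -1.1170e+5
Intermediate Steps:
m = -50078
s = -111701 (s = -111834 + 133 = -111701)
s - 1/(204419 + m) = -111701 - 1/(204419 - 50078) = -111701 - 1/154341 = -17240044042/154341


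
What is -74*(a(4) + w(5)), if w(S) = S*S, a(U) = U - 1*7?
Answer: -1628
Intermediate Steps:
a(U) = -7 + U (a(U) = U - 7 = -7 + U)
w(S) = S**2
-74*(a(4) + w(5)) = -74*((-7 + 4) + 5**2) = -74*(-3 + 25) = -74*22 = -1628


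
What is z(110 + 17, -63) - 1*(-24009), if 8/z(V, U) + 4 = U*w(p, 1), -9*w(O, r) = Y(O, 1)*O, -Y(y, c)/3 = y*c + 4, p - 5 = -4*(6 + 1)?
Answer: 220426621/9181 ≈ 24009.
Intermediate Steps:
p = -23 (p = 5 - 4*(6 + 1) = 5 - 4*7 = 5 - 28 = -23)
Y(y, c) = -12 - 3*c*y (Y(y, c) = -3*(y*c + 4) = -3*(c*y + 4) = -3*(4 + c*y) = -12 - 3*c*y)
w(O, r) = -O*(-12 - 3*O)/9 (w(O, r) = -(-12 - 3*1*O)*O/9 = -(-12 - 3*O)*O/9 = -O*(-12 - 3*O)/9)
z(V, U) = 8/(-4 + 437*U/3) (z(V, U) = 8/(-4 + U*((⅓)*(-23)*(4 - 23))) = 8/(-4 + U*((⅓)*(-23)*(-19))) = 8/(-4 + U*(437/3)) = 8/(-4 + 437*U/3))
z(110 + 17, -63) - 1*(-24009) = 24/(-12 + 437*(-63)) - 1*(-24009) = 24/(-12 - 27531) + 24009 = 24/(-27543) + 24009 = 24*(-1/27543) + 24009 = -8/9181 + 24009 = 220426621/9181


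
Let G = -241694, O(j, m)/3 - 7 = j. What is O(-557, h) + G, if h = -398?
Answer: -243344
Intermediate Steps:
O(j, m) = 21 + 3*j
O(-557, h) + G = (21 + 3*(-557)) - 241694 = (21 - 1671) - 241694 = -1650 - 241694 = -243344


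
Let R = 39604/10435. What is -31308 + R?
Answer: -326659376/10435 ≈ -31304.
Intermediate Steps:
R = 39604/10435 (R = 39604*(1/10435) = 39604/10435 ≈ 3.7953)
-31308 + R = -31308 + 39604/10435 = -326659376/10435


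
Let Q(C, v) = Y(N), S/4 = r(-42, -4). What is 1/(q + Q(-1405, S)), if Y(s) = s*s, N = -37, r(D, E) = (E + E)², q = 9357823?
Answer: 1/9359192 ≈ 1.0685e-7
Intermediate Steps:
r(D, E) = 4*E² (r(D, E) = (2*E)² = 4*E²)
S = 256 (S = 4*(4*(-4)²) = 4*(4*16) = 4*64 = 256)
Y(s) = s²
Q(C, v) = 1369 (Q(C, v) = (-37)² = 1369)
1/(q + Q(-1405, S)) = 1/(9357823 + 1369) = 1/9359192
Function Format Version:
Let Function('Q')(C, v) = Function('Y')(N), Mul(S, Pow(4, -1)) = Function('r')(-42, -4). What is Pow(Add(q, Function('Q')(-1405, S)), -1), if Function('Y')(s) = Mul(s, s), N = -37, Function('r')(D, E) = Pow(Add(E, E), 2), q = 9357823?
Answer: Rational(1, 9359192) ≈ 1.0685e-7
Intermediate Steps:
Function('r')(D, E) = Mul(4, Pow(E, 2)) (Function('r')(D, E) = Pow(Mul(2, E), 2) = Mul(4, Pow(E, 2)))
S = 256 (S = Mul(4, Mul(4, Pow(-4, 2))) = Mul(4, Mul(4, 16)) = Mul(4, 64) = 256)
Function('Y')(s) = Pow(s, 2)
Function('Q')(C, v) = 1369 (Function('Q')(C, v) = Pow(-37, 2) = 1369)
Pow(Add(q, Function('Q')(-1405, S)), -1) = Pow(Add(9357823, 1369), -1) = Pow(9359192, -1) = Rational(1, 9359192)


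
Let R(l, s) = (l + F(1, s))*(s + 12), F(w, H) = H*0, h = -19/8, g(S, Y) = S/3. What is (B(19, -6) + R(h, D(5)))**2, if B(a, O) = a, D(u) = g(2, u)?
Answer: 17689/144 ≈ 122.84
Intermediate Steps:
g(S, Y) = S/3 (g(S, Y) = S*(1/3) = S/3)
D(u) = 2/3 (D(u) = (1/3)*2 = 2/3)
h = -19/8 (h = -19*1/8 = -19/8 ≈ -2.3750)
F(w, H) = 0
R(l, s) = l*(12 + s) (R(l, s) = (l + 0)*(s + 12) = l*(12 + s))
(B(19, -6) + R(h, D(5)))**2 = (19 - 19*(12 + 2/3)/8)**2 = (19 - 19/8*38/3)**2 = (19 - 361/12)**2 = (-133/12)**2 = 17689/144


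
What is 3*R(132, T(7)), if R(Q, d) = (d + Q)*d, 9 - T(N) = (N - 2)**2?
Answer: -5568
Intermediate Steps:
T(N) = 9 - (-2 + N)**2 (T(N) = 9 - (N - 2)**2 = 9 - (-2 + N)**2)
R(Q, d) = d*(Q + d) (R(Q, d) = (Q + d)*d = d*(Q + d))
3*R(132, T(7)) = 3*((9 - (-2 + 7)**2)*(132 + (9 - (-2 + 7)**2))) = 3*((9 - 1*5**2)*(132 + (9 - 1*5**2))) = 3*((9 - 1*25)*(132 + (9 - 1*25))) = 3*((9 - 25)*(132 + (9 - 25))) = 3*(-16*(132 - 16)) = 3*(-16*116) = 3*(-1856) = -5568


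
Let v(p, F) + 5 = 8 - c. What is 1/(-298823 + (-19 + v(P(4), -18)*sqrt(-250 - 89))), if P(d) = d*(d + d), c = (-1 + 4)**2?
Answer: I/(6*(sqrt(339) - 49807*I)) ≈ -3.3462e-6 + 1.237e-9*I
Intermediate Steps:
c = 9 (c = 3**2 = 9)
P(d) = 2*d**2 (P(d) = d*(2*d) = 2*d**2)
v(p, F) = -6 (v(p, F) = -5 + (8 - 1*9) = -5 + (8 - 9) = -5 - 1 = -6)
1/(-298823 + (-19 + v(P(4), -18)*sqrt(-250 - 89))) = 1/(-298823 + (-19 - 6*sqrt(-250 - 89))) = 1/(-298823 + (-19 - 6*I*sqrt(339))) = 1/(-298842 - 6*I*sqrt(339))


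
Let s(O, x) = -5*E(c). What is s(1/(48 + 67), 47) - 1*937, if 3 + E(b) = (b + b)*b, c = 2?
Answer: -962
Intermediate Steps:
E(b) = -3 + 2*b² (E(b) = -3 + (b + b)*b = -3 + (2*b)*b = -3 + 2*b²)
s(O, x) = -25 (s(O, x) = -5*(-3 + 2*2²) = -5*(-3 + 2*4) = -5*(-3 + 8) = -5*5 = -25)
s(1/(48 + 67), 47) - 1*937 = -25 - 1*937 = -25 - 937 = -962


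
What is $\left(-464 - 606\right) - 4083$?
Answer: $-5153$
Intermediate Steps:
$\left(-464 - 606\right) - 4083 = -1070 - 4083 = -5153$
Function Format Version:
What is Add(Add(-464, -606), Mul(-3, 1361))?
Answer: -5153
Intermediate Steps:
Add(Add(-464, -606), Mul(-3, 1361)) = Add(-1070, -4083) = -5153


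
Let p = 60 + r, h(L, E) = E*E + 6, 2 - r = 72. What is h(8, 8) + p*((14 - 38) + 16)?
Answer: 150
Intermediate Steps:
r = -70 (r = 2 - 1*72 = 2 - 72 = -70)
h(L, E) = 6 + E**2 (h(L, E) = E**2 + 6 = 6 + E**2)
p = -10 (p = 60 - 70 = -10)
h(8, 8) + p*((14 - 38) + 16) = (6 + 8**2) - 10*((14 - 38) + 16) = (6 + 64) - 10*(-24 + 16) = 70 - 10*(-8) = 70 + 80 = 150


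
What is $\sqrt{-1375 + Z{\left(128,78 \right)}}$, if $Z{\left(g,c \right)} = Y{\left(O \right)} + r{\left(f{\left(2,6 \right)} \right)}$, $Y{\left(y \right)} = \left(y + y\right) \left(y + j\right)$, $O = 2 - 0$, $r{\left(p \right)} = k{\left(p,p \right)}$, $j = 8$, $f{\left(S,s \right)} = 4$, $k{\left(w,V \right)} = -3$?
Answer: $i \sqrt{1338} \approx 36.579 i$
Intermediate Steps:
$r{\left(p \right)} = -3$
$O = 2$ ($O = 2 + 0 = 2$)
$Y{\left(y \right)} = 2 y \left(8 + y\right)$ ($Y{\left(y \right)} = \left(y + y\right) \left(y + 8\right) = 2 y \left(8 + y\right)$)
$Z{\left(g,c \right)} = 37$ ($Z{\left(g,c \right)} = 2 \cdot 2 \left(8 + 2\right) - 3 = 2 \cdot 2 \cdot 10 - 3 = 40 - 3 = 37$)
$\sqrt{-1375 + Z{\left(128,78 \right)}} = \sqrt{-1375 + 37} = \sqrt{-1338} = i \sqrt{1338}$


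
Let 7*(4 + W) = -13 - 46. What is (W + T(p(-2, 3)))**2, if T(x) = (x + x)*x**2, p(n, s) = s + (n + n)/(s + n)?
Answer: 10201/49 ≈ 208.18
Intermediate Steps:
p(n, s) = s + 2*n/(n + s) (p(n, s) = s + (2*n)/(n + s) = s + 2*n/(n + s))
W = -87/7 (W = -4 + (-13 - 46)/7 = -4 + (1/7)*(-59) = -4 - 59/7 = -87/7 ≈ -12.429)
T(x) = 2*x**3 (T(x) = (2*x)*x**2 = 2*x**3)
(W + T(p(-2, 3)))**2 = (-87/7 + 2*((3**2 + 2*(-2) - 2*3)/(-2 + 3))**3)**2 = (-87/7 + 2*((9 - 4 - 6)/1)**3)**2 = (-87/7 + 2*(1*(-1))**3)**2 = (-87/7 + 2*(-1)**3)**2 = (-87/7 + 2*(-1))**2 = (-87/7 - 2)**2 = (-101/7)**2 = 10201/49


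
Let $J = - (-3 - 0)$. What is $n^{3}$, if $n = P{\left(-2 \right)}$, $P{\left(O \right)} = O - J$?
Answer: $-125$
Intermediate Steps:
$J = 3$ ($J = - (-3 + 0) = \left(-1\right) \left(-3\right) = 3$)
$P{\left(O \right)} = -3 + O$ ($P{\left(O \right)} = O - 3 = -3 + O$)
$n = -5$ ($n = -3 - 2 = -5$)
$n^{3} = \left(-5\right)^{3} = -125$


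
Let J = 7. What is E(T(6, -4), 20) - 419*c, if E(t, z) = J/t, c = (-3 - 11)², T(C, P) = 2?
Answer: -164241/2 ≈ -82121.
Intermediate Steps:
c = 196 (c = (-14)² = 196)
E(t, z) = 7/t
E(T(6, -4), 20) - 419*c = 7/2 - 419*196 = 7*(½) - 82124 = 7/2 - 82124 = -164241/2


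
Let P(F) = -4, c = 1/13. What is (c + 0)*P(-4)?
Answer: -4/13 ≈ -0.30769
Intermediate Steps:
c = 1/13 ≈ 0.076923
(c + 0)*P(-4) = (1/13 + 0)*(-4) = (1/13)*(-4) = -4/13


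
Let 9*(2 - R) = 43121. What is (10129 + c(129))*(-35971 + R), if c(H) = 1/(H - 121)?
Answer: -4954384631/12 ≈ -4.1287e+8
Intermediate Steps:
R = -43103/9 (R = 2 - 1/9*43121 = 2 - 43121/9 = -43103/9 ≈ -4789.2)
c(H) = 1/(-121 + H)
(10129 + c(129))*(-35971 + R) = (10129 + 1/(-121 + 129))*(-35971 - 43103/9) = (10129 + 1/8)*(-366842/9) = (81033/8)*(-366842/9) = -4954384631/12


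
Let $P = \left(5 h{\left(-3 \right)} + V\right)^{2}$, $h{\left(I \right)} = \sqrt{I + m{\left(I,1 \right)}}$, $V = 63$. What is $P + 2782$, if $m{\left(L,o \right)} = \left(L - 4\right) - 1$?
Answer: $6476 + 630 i \sqrt{11} \approx 6476.0 + 2089.5 i$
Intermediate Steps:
$m{\left(L,o \right)} = -5 + L$ ($m{\left(L,o \right)} = \left(-4 + L\right) - 1 = -5 + L$)
$h{\left(I \right)} = \sqrt{-5 + 2 I}$ ($h{\left(I \right)} = \sqrt{I + \left(-5 + I\right)} = \sqrt{-5 + 2 I}$)
$P = \left(63 + 5 i \sqrt{11}\right)^{2}$ ($P = \left(5 \sqrt{-5 + 2 \left(-3\right)} + 63\right)^{2} = \left(5 \sqrt{-5 - 6} + 63\right)^{2} = \left(5 \sqrt{-11} + 63\right)^{2} = \left(5 i \sqrt{11} + 63\right)^{2} = \left(63 + 5 i \sqrt{11}\right)^{2} \approx 3694.0 + 2089.5 i$)
$P + 2782 = \left(3694 + 630 i \sqrt{11}\right) + 2782 = 6476 + 630 i \sqrt{11}$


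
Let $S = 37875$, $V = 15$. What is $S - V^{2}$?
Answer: $37650$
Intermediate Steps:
$S - V^{2} = 37875 - 15^{2} = 37875 - 225 = 37650$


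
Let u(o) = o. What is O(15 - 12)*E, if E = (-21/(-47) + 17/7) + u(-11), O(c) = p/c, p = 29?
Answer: -25839/329 ≈ -78.538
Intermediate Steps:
O(c) = 29/c
E = -2673/329 (E = (-21/(-47) + 17/7) - 11 = (-21*(-1/47) + 17*(⅐)) - 11 = (21/47 + 17/7) - 11 = 946/329 - 11 = -2673/329 ≈ -8.1246)
O(15 - 12)*E = (29/(15 - 12))*(-2673/329) = (29/3)*(-2673/329) = -25839/329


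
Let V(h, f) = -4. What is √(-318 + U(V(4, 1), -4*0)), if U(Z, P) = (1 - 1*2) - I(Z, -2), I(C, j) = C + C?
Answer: I*√311 ≈ 17.635*I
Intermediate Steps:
I(C, j) = 2*C
U(Z, P) = -1 - 2*Z (U(Z, P) = (1 - 1*2) - 2*Z = (1 - 2) - 2*Z = -1 - 2*Z)
√(-318 + U(V(4, 1), -4*0)) = √(-318 + (-1 - 2*(-4))) = √(-318 + (-1 + 8)) = √(-318 + 7) = √(-311) = I*√311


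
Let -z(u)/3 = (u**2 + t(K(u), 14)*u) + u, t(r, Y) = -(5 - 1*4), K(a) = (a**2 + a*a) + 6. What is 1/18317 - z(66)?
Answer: 239366557/18317 ≈ 13068.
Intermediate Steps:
K(a) = 6 + 2*a**2 (K(a) = (a**2 + a**2) + 6 = 2*a**2 + 6 = 6 + 2*a**2)
t(r, Y) = -1 (t(r, Y) = -(5 - 4) = -1*1 = -1)
z(u) = -3*u**2 (z(u) = -3*((u**2 - u) + u) = -3*u**2)
1/18317 - z(66) = 1/18317 - (-3)*66**2 = 1/18317 - (-3)*4356 = 1/18317 - 1*(-13068) = 1/18317 + 13068 = 239366557/18317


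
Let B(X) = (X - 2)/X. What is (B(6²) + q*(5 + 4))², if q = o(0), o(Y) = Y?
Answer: 289/324 ≈ 0.89198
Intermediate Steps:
q = 0
B(X) = (-2 + X)/X
(B(6²) + q*(5 + 4))² = ((-2 + 6²)/(6²) + 0*(5 + 4))² = ((-2 + 36)/36 + 0*9)² = ((1/36)*34 + 0)² = (17/18 + 0)² = (17/18)² = 289/324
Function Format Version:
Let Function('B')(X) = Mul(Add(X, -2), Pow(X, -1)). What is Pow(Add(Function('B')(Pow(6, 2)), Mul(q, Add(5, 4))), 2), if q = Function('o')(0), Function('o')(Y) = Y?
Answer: Rational(289, 324) ≈ 0.89198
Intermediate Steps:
q = 0
Function('B')(X) = Mul(Pow(X, -1), Add(-2, X)) (Function('B')(X) = Mul(Add(-2, X), Pow(X, -1)) = Mul(Pow(X, -1), Add(-2, X)))
Pow(Add(Function('B')(Pow(6, 2)), Mul(q, Add(5, 4))), 2) = Pow(Add(Mul(Pow(Pow(6, 2), -1), Add(-2, Pow(6, 2))), Mul(0, Add(5, 4))), 2) = Pow(Add(Mul(Pow(36, -1), Add(-2, 36)), Mul(0, 9)), 2) = Pow(Add(Mul(Rational(1, 36), 34), 0), 2) = Pow(Add(Rational(17, 18), 0), 2) = Pow(Rational(17, 18), 2) = Rational(289, 324)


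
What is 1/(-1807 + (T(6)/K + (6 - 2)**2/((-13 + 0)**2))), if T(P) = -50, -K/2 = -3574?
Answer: -604006/1091385883 ≈ -0.00055343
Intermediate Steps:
K = 7148 (K = -2*(-3574) = 7148)
1/(-1807 + (T(6)/K + (6 - 2)**2/((-13 + 0)**2))) = 1/(-1807 + (-50/7148 + (6 - 2)**2/((-13 + 0)**2))) = 1/(-1807 + (-50*1/7148 + 4**2/((-13)**2))) = 1/(-1807 + (-25/3574 + 16/169)) = 1/(-1807 + 52959/604006) = 1/(-1091385883/604006) = -604006/1091385883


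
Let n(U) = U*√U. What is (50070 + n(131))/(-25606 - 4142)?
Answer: -8345/4958 - 131*√131/29748 ≈ -1.7335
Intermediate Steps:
n(U) = U^(3/2)
(50070 + n(131))/(-25606 - 4142) = (50070 + 131^(3/2))/(-25606 - 4142) = (50070 + 131*√131)/(-29748) = (50070 + 131*√131)*(-1/29748) = -8345/4958 - 131*√131/29748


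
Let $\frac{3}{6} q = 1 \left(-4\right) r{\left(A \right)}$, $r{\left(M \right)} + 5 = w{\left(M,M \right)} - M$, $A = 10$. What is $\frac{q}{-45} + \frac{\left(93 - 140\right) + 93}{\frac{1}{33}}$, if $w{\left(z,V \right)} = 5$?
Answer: $\frac{13646}{9} \approx 1516.2$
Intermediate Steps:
$r{\left(M \right)} = - M$ ($r{\left(M \right)} = -5 - \left(-5 + M\right) = - M$)
$q = 80$ ($q = 2 \cdot 1 \left(-4\right) \left(\left(-1\right) 10\right) = 2 \left(\left(-4\right) \left(-10\right)\right) = 2 \cdot 40 = 80$)
$\frac{q}{-45} + \frac{\left(93 - 140\right) + 93}{\frac{1}{33}} = \frac{80}{-45} + \frac{\left(93 - 140\right) + 93}{\frac{1}{33}} = 80 \left(- \frac{1}{45}\right) + \left(-47 + 93\right) \frac{1}{\frac{1}{33}} = - \frac{16}{9} + 46 \cdot 33 = - \frac{16}{9} + 1518 = \frac{13646}{9}$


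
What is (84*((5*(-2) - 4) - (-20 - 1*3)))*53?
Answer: 40068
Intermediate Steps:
(84*((5*(-2) - 4) - (-20 - 1*3)))*53 = (84*((-10 - 4) - (-20 - 3)))*53 = (84*(-14 - 1*(-23)))*53 = (84*(-14 + 23))*53 = (84*9)*53 = 756*53 = 40068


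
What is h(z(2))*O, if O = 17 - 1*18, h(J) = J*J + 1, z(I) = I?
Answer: -5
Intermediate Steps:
h(J) = 1 + J² (h(J) = J² + 1 = 1 + J²)
O = -1 (O = 17 - 18 = -1)
h(z(2))*O = (1 + 2²)*(-1) = (1 + 4)*(-1) = 5*(-1) = -5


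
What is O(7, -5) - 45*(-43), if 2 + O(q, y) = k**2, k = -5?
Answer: 1958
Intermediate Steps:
O(q, y) = 23 (O(q, y) = -2 + (-5)**2 = -2 + 25 = 23)
O(7, -5) - 45*(-43) = 23 - 45*(-43) = 23 + 1935 = 1958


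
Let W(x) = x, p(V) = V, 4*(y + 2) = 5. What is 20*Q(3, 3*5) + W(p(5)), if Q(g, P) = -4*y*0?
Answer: 5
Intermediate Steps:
y = -¾ (y = -2 + (¼)*5 = -2 + 5/4 = -¾ ≈ -0.75000)
Q(g, P) = 0 (Q(g, P) = -4*(-¾)*0 = 3*0 = 0)
20*Q(3, 3*5) + W(p(5)) = 20*0 + 5 = 0 + 5 = 5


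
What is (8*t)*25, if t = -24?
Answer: -4800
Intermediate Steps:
(8*t)*25 = (8*(-24))*25 = -192*25 = -4800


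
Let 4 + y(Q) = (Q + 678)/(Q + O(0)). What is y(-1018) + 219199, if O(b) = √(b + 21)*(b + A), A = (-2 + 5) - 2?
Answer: 13361928365/60959 + 20*√21/60959 ≈ 2.1920e+5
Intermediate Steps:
A = 1 (A = 3 - 2 = 1)
O(b) = √(21 + b)*(1 + b) (O(b) = √(b + 21)*(b + 1) = √(21 + b)*(1 + b))
y(Q) = -4 + (678 + Q)/(Q + √21) (y(Q) = -4 + (Q + 678)/(Q + √(21 + 0)*(1 + 0)) = -4 + (678 + Q)/(Q + √21*1) = -4 + (678 + Q)/(Q + √21))
y(-1018) + 219199 = (678 - 4*√21 - 3*(-1018))/(-1018 + √21) + 219199 = (678 - 4*√21 + 3054)/(-1018 + √21) + 219199 = (3732 - 4*√21)/(-1018 + √21) + 219199 = 219199 + (3732 - 4*√21)/(-1018 + √21)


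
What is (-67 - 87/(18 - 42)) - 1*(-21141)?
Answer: 168621/8 ≈ 21078.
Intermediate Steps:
(-67 - 87/(18 - 42)) - 1*(-21141) = (-67 - 87/(-24)) + 21141 = (-67 - 1/24*(-87)) + 21141 = (-67 + 29/8) + 21141 = -507/8 + 21141 = 168621/8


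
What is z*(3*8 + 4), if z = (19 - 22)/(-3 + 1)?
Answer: 42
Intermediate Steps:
z = 3/2 (z = -3/(-2) = -3*(-1/2) = 3/2 ≈ 1.5000)
z*(3*8 + 4) = 3*(3*8 + 4)/2 = 3*(24 + 4)/2 = (3/2)*28 = 42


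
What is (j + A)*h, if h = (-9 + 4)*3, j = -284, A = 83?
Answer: 3015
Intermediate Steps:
h = -15 (h = -5*3 = -15)
(j + A)*h = (-284 + 83)*(-15) = -201*(-15) = 3015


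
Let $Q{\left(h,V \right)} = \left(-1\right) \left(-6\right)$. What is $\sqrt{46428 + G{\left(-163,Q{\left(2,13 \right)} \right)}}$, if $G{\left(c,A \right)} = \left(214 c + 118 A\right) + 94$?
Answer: $42 \sqrt{7} \approx 111.12$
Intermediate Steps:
$Q{\left(h,V \right)} = 6$
$G{\left(c,A \right)} = 94 + 118 A + 214 c$ ($G{\left(c,A \right)} = \left(118 A + 214 c\right) + 94 = 94 + 118 A + 214 c$)
$\sqrt{46428 + G{\left(-163,Q{\left(2,13 \right)} \right)}} = \sqrt{46428 + \left(94 + 118 \cdot 6 + 214 \left(-163\right)\right)} = \sqrt{46428 + \left(94 + 708 - 34882\right)} = \sqrt{46428 - 34080} = \sqrt{12348} = 42 \sqrt{7}$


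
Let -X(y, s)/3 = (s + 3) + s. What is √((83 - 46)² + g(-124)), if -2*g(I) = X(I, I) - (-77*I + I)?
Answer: √22854/2 ≈ 75.588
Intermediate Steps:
X(y, s) = -9 - 6*s (X(y, s) = -3*((s + 3) + s) = -3*((3 + s) + s) = -3*(3 + 2*s) = -9 - 6*s)
g(I) = 9/2 - 35*I (g(I) = -((-9 - 6*I) - (-77*I + I))/2 = -((-9 - 6*I) - (-76)*I)/2 = -((-9 - 6*I) + 76*I)/2 = -(-9 + 70*I)/2 = 9/2 - 35*I)
√((83 - 46)² + g(-124)) = √((83 - 46)² + (9/2 - 35*(-124))) = √(37² + (9/2 + 4340)) = √(1369 + 8689/2) = √(11427/2) = √22854/2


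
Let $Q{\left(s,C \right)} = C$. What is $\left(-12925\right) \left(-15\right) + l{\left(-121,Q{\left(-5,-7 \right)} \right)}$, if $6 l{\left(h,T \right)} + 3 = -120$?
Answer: $\frac{387709}{2} \approx 1.9385 \cdot 10^{5}$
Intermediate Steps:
$l{\left(h,T \right)} = - \frac{41}{2}$ ($l{\left(h,T \right)} = - \frac{1}{2} + \frac{1}{6} \left(-120\right) = - \frac{1}{2} - 20 = - \frac{41}{2}$)
$\left(-12925\right) \left(-15\right) + l{\left(-121,Q{\left(-5,-7 \right)} \right)} = \left(-12925\right) \left(-15\right) - \frac{41}{2} = 193875 - \frac{41}{2} = \frac{387709}{2}$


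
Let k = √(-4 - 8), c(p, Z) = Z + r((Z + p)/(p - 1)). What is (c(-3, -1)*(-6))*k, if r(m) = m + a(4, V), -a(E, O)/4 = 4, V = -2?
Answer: 192*I*√3 ≈ 332.55*I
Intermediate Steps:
a(E, O) = -16 (a(E, O) = -4*4 = -16)
r(m) = -16 + m (r(m) = m - 16 = -16 + m)
c(p, Z) = -16 + Z + (Z + p)/(-1 + p) (c(p, Z) = Z + (-16 + (Z + p)/(p - 1)) = Z + (-16 + (Z + p)/(-1 + p)) = -16 + Z + (Z + p)/(-1 + p))
k = 2*I*√3 (k = √(-12) = 2*I*√3 ≈ 3.4641*I)
(c(-3, -1)*(-6))*k = (((16 - 15*(-3) - 1*(-3))/(-1 - 3))*(-6))*(2*I*√3) = (((16 + 45 + 3)/(-4))*(-6))*(2*I*√3) = (-¼*64*(-6))*(2*I*√3) = (-16*(-6))*(2*I*√3) = 96*(2*I*√3) = 192*I*√3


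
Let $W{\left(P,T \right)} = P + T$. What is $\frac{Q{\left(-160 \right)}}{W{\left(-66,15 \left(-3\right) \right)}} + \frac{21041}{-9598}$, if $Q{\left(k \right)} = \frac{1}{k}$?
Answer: $- \frac{186839281}{85230240} \approx -2.1922$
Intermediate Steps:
$\frac{Q{\left(-160 \right)}}{W{\left(-66,15 \left(-3\right) \right)}} + \frac{21041}{-9598} = \frac{1}{\left(-160\right) \left(-66 + 15 \left(-3\right)\right)} + \frac{21041}{-9598} = - \frac{1}{160 \left(-66 - 45\right)} + 21041 \left(- \frac{1}{9598}\right) = - \frac{1}{160 \left(-111\right)} - \frac{21041}{9598} = \left(- \frac{1}{160}\right) \left(- \frac{1}{111}\right) - \frac{21041}{9598} = \frac{1}{17760} - \frac{21041}{9598} = - \frac{186839281}{85230240}$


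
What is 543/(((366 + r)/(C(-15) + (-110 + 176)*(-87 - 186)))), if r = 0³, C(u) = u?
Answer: -3263973/122 ≈ -26754.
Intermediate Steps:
r = 0
543/(((366 + r)/(C(-15) + (-110 + 176)*(-87 - 186)))) = 543/(((366 + 0)/(-15 + (-110 + 176)*(-87 - 186)))) = 543/((366/(-15 + 66*(-273)))) = 543/((366/(-15 - 18018))) = 543/((366/(-18033))) = 543/((366*(-1/18033))) = 543/(-122/6011) = 543*(-6011/122) = -3263973/122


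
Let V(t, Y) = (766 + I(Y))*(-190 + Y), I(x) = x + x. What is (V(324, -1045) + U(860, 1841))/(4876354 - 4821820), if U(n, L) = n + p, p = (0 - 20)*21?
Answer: 817790/27267 ≈ 29.992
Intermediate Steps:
I(x) = 2*x
p = -420 (p = -20*21 = -420)
V(t, Y) = (-190 + Y)*(766 + 2*Y) (V(t, Y) = (766 + 2*Y)*(-190 + Y) = (-190 + Y)*(766 + 2*Y))
U(n, L) = -420 + n (U(n, L) = n - 420 = -420 + n)
(V(324, -1045) + U(860, 1841))/(4876354 - 4821820) = ((-145540 + 2*(-1045)² + 386*(-1045)) + (-420 + 860))/(4876354 - 4821820) = ((-145540 + 2*1092025 - 403370) + 440)/54534 = ((-145540 + 2184050 - 403370) + 440)*(1/54534) = (1635140 + 440)*(1/54534) = 1635580*(1/54534) = 817790/27267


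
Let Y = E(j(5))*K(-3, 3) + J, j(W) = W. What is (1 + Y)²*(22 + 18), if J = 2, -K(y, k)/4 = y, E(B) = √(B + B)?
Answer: 57960 + 2880*√10 ≈ 67067.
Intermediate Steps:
E(B) = √2*√B (E(B) = √(2*B) = √2*√B)
K(y, k) = -4*y
Y = 2 + 12*√10 (Y = (√2*√5)*(-4*(-3)) + 2 = √10*12 + 2 = 12*√10 + 2 = 2 + 12*√10 ≈ 39.947)
(1 + Y)²*(22 + 18) = (1 + (2 + 12*√10))²*(22 + 18) = (3 + 12*√10)²*40 = 40*(3 + 12*√10)²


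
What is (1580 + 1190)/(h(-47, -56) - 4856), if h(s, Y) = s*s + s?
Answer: -1385/1347 ≈ -1.0282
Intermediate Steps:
h(s, Y) = s + s² (h(s, Y) = s² + s = s + s²)
(1580 + 1190)/(h(-47, -56) - 4856) = (1580 + 1190)/(-47*(1 - 47) - 4856) = 2770/(-47*(-46) - 4856) = 2770/(2162 - 4856) = 2770/(-2694) = 2770*(-1/2694) = -1385/1347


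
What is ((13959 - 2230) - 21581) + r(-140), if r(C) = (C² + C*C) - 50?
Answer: 29298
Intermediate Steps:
r(C) = -50 + 2*C² (r(C) = (C² + C²) - 50 = 2*C² - 50 = -50 + 2*C²)
((13959 - 2230) - 21581) + r(-140) = ((13959 - 2230) - 21581) + (-50 + 2*(-140)²) = (11729 - 21581) + (-50 + 2*19600) = -9852 + (-50 + 39200) = -9852 + 39150 = 29298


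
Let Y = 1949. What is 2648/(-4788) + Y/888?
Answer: 581699/354312 ≈ 1.6418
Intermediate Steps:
2648/(-4788) + Y/888 = 2648/(-4788) + 1949/888 = 2648*(-1/4788) + 1949*(1/888) = -662/1197 + 1949/888 = 581699/354312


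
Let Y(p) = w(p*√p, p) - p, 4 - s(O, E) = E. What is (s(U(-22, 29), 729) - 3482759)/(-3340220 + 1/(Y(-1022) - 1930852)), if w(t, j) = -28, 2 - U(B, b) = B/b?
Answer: 6722629465272/6446150288761 ≈ 1.0429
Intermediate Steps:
U(B, b) = 2 - B/b
s(O, E) = 4 - E
Y(p) = -28 - p
(s(U(-22, 29), 729) - 3482759)/(-3340220 + 1/(Y(-1022) - 1930852)) = ((4 - 1*729) - 3482759)/(-3340220 + 1/((-28 - 1*(-1022)) - 1930852)) = ((4 - 729) - 3482759)/(-3340220 + 1/((-28 + 1022) - 1930852)) = (-725 - 3482759)/(-3340220 + 1/(994 - 1930852)) = -3483484/(-3340220 + 1/(-1929858)) = -3483484/(-3340220 - 1/1929858) = -3483484/(-6446150288761/1929858) = -3483484*(-1929858/6446150288761) = 6722629465272/6446150288761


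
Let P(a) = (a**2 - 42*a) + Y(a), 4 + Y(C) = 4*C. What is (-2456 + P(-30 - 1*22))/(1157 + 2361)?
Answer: 1110/1759 ≈ 0.63104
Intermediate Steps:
Y(C) = -4 + 4*C
P(a) = -4 + a**2 - 38*a (P(a) = (a**2 - 42*a) + (-4 + 4*a) = -4 + a**2 - 38*a)
(-2456 + P(-30 - 1*22))/(1157 + 2361) = (-2456 + (-4 + (-30 - 1*22)**2 - 38*(-30 - 1*22)))/(1157 + 2361) = (-2456 + (-4 + (-30 - 22)**2 - 38*(-30 - 22)))/3518 = (-2456 + (-4 + (-52)**2 - 38*(-52)))*(1/3518) = (-2456 + (-4 + 2704 + 1976))*(1/3518) = (-2456 + 4676)*(1/3518) = 2220*(1/3518) = 1110/1759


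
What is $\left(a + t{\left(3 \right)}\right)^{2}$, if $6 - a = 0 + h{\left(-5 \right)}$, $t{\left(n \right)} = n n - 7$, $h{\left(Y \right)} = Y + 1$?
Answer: $144$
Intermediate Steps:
$h{\left(Y \right)} = 1 + Y$
$t{\left(n \right)} = -7 + n^{2}$ ($t{\left(n \right)} = n^{2} - 7 = -7 + n^{2}$)
$a = 10$ ($a = 6 - \left(0 + \left(1 - 5\right)\right) = 6 - \left(0 - 4\right) = 6 - -4 = 6 + 4 = 10$)
$\left(a + t{\left(3 \right)}\right)^{2} = \left(10 - \left(7 - 3^{2}\right)\right)^{2} = \left(10 + \left(-7 + 9\right)\right)^{2} = \left(10 + 2\right)^{2} = 12^{2} = 144$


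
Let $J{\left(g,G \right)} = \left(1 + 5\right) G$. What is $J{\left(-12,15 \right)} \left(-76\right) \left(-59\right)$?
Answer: $403560$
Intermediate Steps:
$J{\left(g,G \right)} = 6 G$
$J{\left(-12,15 \right)} \left(-76\right) \left(-59\right) = 6 \cdot 15 \left(-76\right) \left(-59\right) = 90 \left(-76\right) \left(-59\right) = \left(-6840\right) \left(-59\right) = 403560$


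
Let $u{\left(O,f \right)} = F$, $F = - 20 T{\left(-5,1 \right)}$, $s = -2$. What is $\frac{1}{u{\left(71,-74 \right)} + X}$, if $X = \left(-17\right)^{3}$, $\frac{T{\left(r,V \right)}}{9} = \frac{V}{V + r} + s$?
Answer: $- \frac{1}{4508} \approx -0.00022183$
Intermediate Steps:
$T{\left(r,V \right)} = -18 + \frac{9 V}{V + r}$ ($T{\left(r,V \right)} = 9 \left(\frac{V}{V + r} - 2\right) = 9 \left(-2 + \frac{V}{V + r}\right) = -18 + \frac{9 V}{V + r}$)
$X = -4913$
$F = 405$ ($F = - 20 \frac{9 \left(\left(-1\right) 1 - -10\right)}{1 - 5} = - 20 \frac{9 \left(-1 + 10\right)}{-4} = - 20 \cdot 9 \left(- \frac{1}{4}\right) 9 = \left(-20\right) \left(- \frac{81}{4}\right) = 405$)
$u{\left(O,f \right)} = 405$
$\frac{1}{u{\left(71,-74 \right)} + X} = \frac{1}{405 - 4913} = \frac{1}{-4508} = - \frac{1}{4508}$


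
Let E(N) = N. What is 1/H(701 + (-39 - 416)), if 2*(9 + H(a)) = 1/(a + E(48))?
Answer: -588/5291 ≈ -0.11113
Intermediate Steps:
H(a) = -9 + 1/(2*(48 + a)) (H(a) = -9 + 1/(2*(a + 48)) = -9 + 1/(2*(48 + a)))
1/H(701 + (-39 - 416)) = 1/((-863 - 18*(701 + (-39 - 416)))/(2*(48 + (701 + (-39 - 416))))) = 1/((-863 - 18*(701 - 455))/(2*(48 + (701 - 455)))) = 1/((-863 - 18*246)/(2*(48 + 246))) = 1/((1/2)*(-863 - 4428)/294) = 1/((1/2)*(1/294)*(-5291)) = 1/(-5291/588) = -588/5291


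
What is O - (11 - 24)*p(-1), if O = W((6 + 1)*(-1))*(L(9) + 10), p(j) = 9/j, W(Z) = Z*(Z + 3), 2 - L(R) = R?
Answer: -33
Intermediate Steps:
L(R) = 2 - R
W(Z) = Z*(3 + Z)
O = 84 (O = (((6 + 1)*(-1))*(3 + (6 + 1)*(-1)))*((2 - 1*9) + 10) = ((7*(-1))*(3 + 7*(-1)))*((2 - 9) + 10) = (-7*(3 - 7))*(-7 + 10) = -7*(-4)*3 = 28*3 = 84)
O - (11 - 24)*p(-1) = 84 - (11 - 24)*9/(-1) = 84 - (-13)*9*(-1) = 84 - (-13)*(-9) = 84 - 1*117 = 84 - 117 = -33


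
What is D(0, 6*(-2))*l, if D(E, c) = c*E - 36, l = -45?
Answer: 1620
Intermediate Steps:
D(E, c) = -36 + E*c (D(E, c) = E*c - 36 = -36 + E*c)
D(0, 6*(-2))*l = (-36 + 0*(6*(-2)))*(-45) = (-36 + 0*(-12))*(-45) = (-36 + 0)*(-45) = -36*(-45) = 1620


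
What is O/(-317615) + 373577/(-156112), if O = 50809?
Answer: -126585553463/49583512880 ≈ -2.5530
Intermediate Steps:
O/(-317615) + 373577/(-156112) = 50809/(-317615) + 373577/(-156112) = 50809*(-1/317615) + 373577*(-1/156112) = -50809/317615 - 373577/156112 = -126585553463/49583512880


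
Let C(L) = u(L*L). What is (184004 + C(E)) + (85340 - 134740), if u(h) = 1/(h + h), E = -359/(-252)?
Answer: 17347929876/128881 ≈ 1.3460e+5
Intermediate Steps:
E = 359/252 (E = -359*(-1/252) = 359/252 ≈ 1.4246)
u(h) = 1/(2*h)
C(L) = 1/(2*L**2) (C(L) = 1/(2*((L*L))) = 1/(2*(L**2)) = 1/(2*L**2))
(184004 + C(E)) + (85340 - 134740) = (184004 + 1/(2*(359/252)**2)) + (85340 - 134740) = (184004 + (1/2)*(63504/128881)) - 49400 = (184004 + 31752/128881) - 49400 = 23714651276/128881 - 49400 = 17347929876/128881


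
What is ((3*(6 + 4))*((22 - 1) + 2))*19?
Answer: 13110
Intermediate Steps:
((3*(6 + 4))*((22 - 1) + 2))*19 = ((3*10)*(21 + 2))*19 = (30*23)*19 = 690*19 = 13110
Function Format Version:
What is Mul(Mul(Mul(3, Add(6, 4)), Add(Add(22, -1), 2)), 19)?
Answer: 13110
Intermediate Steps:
Mul(Mul(Mul(3, Add(6, 4)), Add(Add(22, -1), 2)), 19) = Mul(Mul(Mul(3, 10), Add(21, 2)), 19) = Mul(Mul(30, 23), 19) = Mul(690, 19) = 13110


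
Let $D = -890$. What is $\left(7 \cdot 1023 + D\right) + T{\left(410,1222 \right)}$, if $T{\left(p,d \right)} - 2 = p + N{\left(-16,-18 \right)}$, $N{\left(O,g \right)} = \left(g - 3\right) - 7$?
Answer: $6655$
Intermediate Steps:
$N{\left(O,g \right)} = -10 + g$ ($N{\left(O,g \right)} = \left(-3 + g\right) - 7 = -10 + g$)
$T{\left(p,d \right)} = -26 + p$ ($T{\left(p,d \right)} = 2 + \left(p - 28\right) = 2 + \left(-28 + p\right) = -26 + p$)
$\left(7 \cdot 1023 + D\right) + T{\left(410,1222 \right)} = \left(7 \cdot 1023 - 890\right) + \left(-26 + 410\right) = \left(7161 - 890\right) + 384 = 6271 + 384 = 6655$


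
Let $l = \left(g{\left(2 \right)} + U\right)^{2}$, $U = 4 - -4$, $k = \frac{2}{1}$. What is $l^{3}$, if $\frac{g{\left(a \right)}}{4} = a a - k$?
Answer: $16777216$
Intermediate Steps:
$k = 2$ ($k = 2 \cdot 1 = 2$)
$U = 8$ ($U = 4 + 4 = 8$)
$g{\left(a \right)} = -8 + 4 a^{2}$ ($g{\left(a \right)} = 4 \left(a a - 2\right) = 4 \left(a^{2} - 2\right) = 4 \left(-2 + a^{2}\right) = -8 + 4 a^{2}$)
$l = 256$ ($l = \left(\left(-8 + 4 \cdot 2^{2}\right) + 8\right)^{2} = \left(\left(-8 + 4 \cdot 4\right) + 8\right)^{2} = \left(\left(-8 + 16\right) + 8\right)^{2} = \left(8 + 8\right)^{2} = 16^{2} = 256$)
$l^{3} = 256^{3} = 16777216$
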